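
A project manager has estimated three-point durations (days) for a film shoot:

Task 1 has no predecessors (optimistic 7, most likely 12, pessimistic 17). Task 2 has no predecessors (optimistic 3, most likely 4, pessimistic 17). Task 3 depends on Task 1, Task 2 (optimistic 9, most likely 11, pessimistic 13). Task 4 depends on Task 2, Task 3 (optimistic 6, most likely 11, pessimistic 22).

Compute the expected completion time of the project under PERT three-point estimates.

te_Task 1 = (7 + 4·12 + 17)/6 = 72/6 = 12
te_Task 2 = (3 + 4·4 + 17)/6 = 36/6 = 6
te_Task 3 = (9 + 4·11 + 13)/6 = 66/6 = 11
te_Task 4 = (6 + 4·11 + 22)/6 = 72/6 = 12

Forward pass:
ES_Task 1 = 0; EF_Task 1 = 12
ES_Task 2 = 0; EF_Task 2 = 6
ES_Task 3 = max(EF_Task 1=12, EF_Task 2=6) = 12; EF_Task 3 = 12+11 = 23
ES_Task 4 = max(EF_Task 2=6, EF_Task 3=23) = 23; EF_Task 4 = 23+12 = 35
Expected project duration μ = 35 days. Critical path: Task 1 → Task 3 → Task 4.

35 days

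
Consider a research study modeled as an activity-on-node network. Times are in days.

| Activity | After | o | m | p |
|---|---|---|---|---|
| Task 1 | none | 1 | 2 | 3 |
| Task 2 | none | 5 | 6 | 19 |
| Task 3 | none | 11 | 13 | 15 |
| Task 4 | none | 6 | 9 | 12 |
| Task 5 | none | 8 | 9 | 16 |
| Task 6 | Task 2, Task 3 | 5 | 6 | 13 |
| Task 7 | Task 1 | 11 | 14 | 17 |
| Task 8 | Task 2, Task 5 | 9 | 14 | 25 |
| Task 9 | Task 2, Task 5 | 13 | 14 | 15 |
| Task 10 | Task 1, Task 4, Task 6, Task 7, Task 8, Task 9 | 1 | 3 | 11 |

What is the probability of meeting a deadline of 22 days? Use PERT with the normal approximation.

0.020

te_Task 1 = (1 + 4·2 + 3)/6 = 12/6 = 2; σ²_Task 1 = ((3−1)/6)² = 0.111
te_Task 2 = (5 + 4·6 + 19)/6 = 48/6 = 8; σ²_Task 2 = ((19−5)/6)² = 5.444
te_Task 3 = (11 + 4·13 + 15)/6 = 78/6 = 13; σ²_Task 3 = ((15−11)/6)² = 0.444
te_Task 4 = (6 + 4·9 + 12)/6 = 54/6 = 9; σ²_Task 4 = ((12−6)/6)² = 1.000
te_Task 5 = (8 + 4·9 + 16)/6 = 60/6 = 10; σ²_Task 5 = ((16−8)/6)² = 1.778
te_Task 6 = (5 + 4·6 + 13)/6 = 42/6 = 7; σ²_Task 6 = ((13−5)/6)² = 1.778
te_Task 7 = (11 + 4·14 + 17)/6 = 84/6 = 14; σ²_Task 7 = ((17−11)/6)² = 1.000
te_Task 8 = (9 + 4·14 + 25)/6 = 90/6 = 15; σ²_Task 8 = ((25−9)/6)² = 7.111
te_Task 9 = (13 + 4·14 + 15)/6 = 84/6 = 14; σ²_Task 9 = ((15−13)/6)² = 0.111
te_Task 10 = (1 + 4·3 + 11)/6 = 24/6 = 4; σ²_Task 10 = ((11−1)/6)² = 2.778

Forward pass:
ES_Task 1 = 0; EF_Task 1 = 2
ES_Task 2 = 0; EF_Task 2 = 8
ES_Task 3 = 0; EF_Task 3 = 13
ES_Task 4 = 0; EF_Task 4 = 9
ES_Task 5 = 0; EF_Task 5 = 10
ES_Task 6 = max(EF_Task 2=8, EF_Task 3=13) = 13; EF_Task 6 = 13+7 = 20
ES_Task 7 = 2; EF_Task 7 = 2+14 = 16
ES_Task 8 = max(EF_Task 2=8, EF_Task 5=10) = 10; EF_Task 8 = 10+15 = 25
ES_Task 9 = max(EF_Task 2=8, EF_Task 5=10) = 10; EF_Task 9 = 10+14 = 24
ES_Task 10 = max(EF_Task 1=2, EF_Task 4=9, EF_Task 6=20, EF_Task 7=16, EF_Task 8=25, EF_Task 9=24) = 25; EF_Task 10 = 25+4 = 29
Expected project duration μ = 29 days. Critical path: Task 5 → Task 8 → Task 10.

Variance along critical path = 1.778 + 7.111 + 2.778 = 11.667; σ = √11.667 = 3.416 days.
Z = (22 − 29) / 3.416 = -2.049
P(T ≤ 22) = Φ(-2.049) ≈ 0.020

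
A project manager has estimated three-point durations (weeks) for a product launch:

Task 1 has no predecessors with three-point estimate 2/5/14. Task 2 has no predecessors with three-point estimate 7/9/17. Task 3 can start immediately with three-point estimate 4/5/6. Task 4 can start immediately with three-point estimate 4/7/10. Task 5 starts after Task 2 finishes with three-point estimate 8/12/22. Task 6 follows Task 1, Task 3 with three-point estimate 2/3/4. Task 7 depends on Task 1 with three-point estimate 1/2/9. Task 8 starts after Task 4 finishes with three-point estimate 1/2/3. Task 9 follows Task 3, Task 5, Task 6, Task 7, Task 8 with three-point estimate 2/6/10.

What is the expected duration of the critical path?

te_Task 1 = (2 + 4·5 + 14)/6 = 36/6 = 6
te_Task 2 = (7 + 4·9 + 17)/6 = 60/6 = 10
te_Task 3 = (4 + 4·5 + 6)/6 = 30/6 = 5
te_Task 4 = (4 + 4·7 + 10)/6 = 42/6 = 7
te_Task 5 = (8 + 4·12 + 22)/6 = 78/6 = 13
te_Task 6 = (2 + 4·3 + 4)/6 = 18/6 = 3
te_Task 7 = (1 + 4·2 + 9)/6 = 18/6 = 3
te_Task 8 = (1 + 4·2 + 3)/6 = 12/6 = 2
te_Task 9 = (2 + 4·6 + 10)/6 = 36/6 = 6

Forward pass:
ES_Task 1 = 0; EF_Task 1 = 6
ES_Task 2 = 0; EF_Task 2 = 10
ES_Task 3 = 0; EF_Task 3 = 5
ES_Task 4 = 0; EF_Task 4 = 7
ES_Task 5 = 10; EF_Task 5 = 10+13 = 23
ES_Task 6 = max(EF_Task 1=6, EF_Task 3=5) = 6; EF_Task 6 = 6+3 = 9
ES_Task 7 = 6; EF_Task 7 = 6+3 = 9
ES_Task 8 = 7; EF_Task 8 = 7+2 = 9
ES_Task 9 = max(EF_Task 3=5, EF_Task 5=23, EF_Task 6=9, EF_Task 7=9, EF_Task 8=9) = 23; EF_Task 9 = 23+6 = 29
Expected project duration μ = 29 weeks. Critical path: Task 2 → Task 5 → Task 9.

29 weeks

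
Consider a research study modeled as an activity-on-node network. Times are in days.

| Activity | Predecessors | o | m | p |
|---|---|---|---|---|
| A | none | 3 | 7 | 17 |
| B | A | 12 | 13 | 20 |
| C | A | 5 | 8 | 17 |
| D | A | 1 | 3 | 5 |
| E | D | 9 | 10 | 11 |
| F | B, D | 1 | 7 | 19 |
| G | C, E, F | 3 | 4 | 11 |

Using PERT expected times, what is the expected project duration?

35 days

te_A = (3 + 4·7 + 17)/6 = 48/6 = 8
te_B = (12 + 4·13 + 20)/6 = 84/6 = 14
te_C = (5 + 4·8 + 17)/6 = 54/6 = 9
te_D = (1 + 4·3 + 5)/6 = 18/6 = 3
te_E = (9 + 4·10 + 11)/6 = 60/6 = 10
te_F = (1 + 4·7 + 19)/6 = 48/6 = 8
te_G = (3 + 4·4 + 11)/6 = 30/6 = 5

Forward pass:
ES_A = 0; EF_A = 8
ES_B = 8; EF_B = 8+14 = 22
ES_C = 8; EF_C = 8+9 = 17
ES_D = 8; EF_D = 8+3 = 11
ES_E = 11; EF_E = 11+10 = 21
ES_F = max(EF_B=22, EF_D=11) = 22; EF_F = 22+8 = 30
ES_G = max(EF_C=17, EF_E=21, EF_F=30) = 30; EF_G = 30+5 = 35
Expected project duration μ = 35 days. Critical path: A → B → F → G.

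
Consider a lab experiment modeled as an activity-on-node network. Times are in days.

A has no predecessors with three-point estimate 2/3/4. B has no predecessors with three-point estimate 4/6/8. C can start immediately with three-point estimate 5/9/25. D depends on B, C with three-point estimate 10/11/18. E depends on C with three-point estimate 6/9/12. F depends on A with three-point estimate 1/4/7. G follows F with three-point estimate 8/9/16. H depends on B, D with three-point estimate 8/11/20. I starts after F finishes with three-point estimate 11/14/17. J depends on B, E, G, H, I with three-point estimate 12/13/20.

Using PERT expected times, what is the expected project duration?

49 days

te_A = (2 + 4·3 + 4)/6 = 18/6 = 3
te_B = (4 + 4·6 + 8)/6 = 36/6 = 6
te_C = (5 + 4·9 + 25)/6 = 66/6 = 11
te_D = (10 + 4·11 + 18)/6 = 72/6 = 12
te_E = (6 + 4·9 + 12)/6 = 54/6 = 9
te_F = (1 + 4·4 + 7)/6 = 24/6 = 4
te_G = (8 + 4·9 + 16)/6 = 60/6 = 10
te_H = (8 + 4·11 + 20)/6 = 72/6 = 12
te_I = (11 + 4·14 + 17)/6 = 84/6 = 14
te_J = (12 + 4·13 + 20)/6 = 84/6 = 14

Forward pass:
ES_A = 0; EF_A = 3
ES_B = 0; EF_B = 6
ES_C = 0; EF_C = 11
ES_D = max(EF_B=6, EF_C=11) = 11; EF_D = 11+12 = 23
ES_E = 11; EF_E = 11+9 = 20
ES_F = 3; EF_F = 3+4 = 7
ES_G = 7; EF_G = 7+10 = 17
ES_H = max(EF_B=6, EF_D=23) = 23; EF_H = 23+12 = 35
ES_I = 7; EF_I = 7+14 = 21
ES_J = max(EF_B=6, EF_E=20, EF_G=17, EF_H=35, EF_I=21) = 35; EF_J = 35+14 = 49
Expected project duration μ = 49 days. Critical path: C → D → H → J.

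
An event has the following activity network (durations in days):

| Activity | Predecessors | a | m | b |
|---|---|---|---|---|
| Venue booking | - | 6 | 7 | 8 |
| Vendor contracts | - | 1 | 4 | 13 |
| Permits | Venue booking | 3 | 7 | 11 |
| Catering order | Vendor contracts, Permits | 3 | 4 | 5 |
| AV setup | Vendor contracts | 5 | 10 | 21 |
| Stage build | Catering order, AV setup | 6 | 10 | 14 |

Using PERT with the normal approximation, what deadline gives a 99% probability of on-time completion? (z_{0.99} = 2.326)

te_Venue booking = (6 + 4·7 + 8)/6 = 42/6 = 7; σ²_Venue booking = ((8−6)/6)² = 0.111
te_Vendor contracts = (1 + 4·4 + 13)/6 = 30/6 = 5; σ²_Vendor contracts = ((13−1)/6)² = 4.000
te_Permits = (3 + 4·7 + 11)/6 = 42/6 = 7; σ²_Permits = ((11−3)/6)² = 1.778
te_Catering order = (3 + 4·4 + 5)/6 = 24/6 = 4; σ²_Catering order = ((5−3)/6)² = 0.111
te_AV setup = (5 + 4·10 + 21)/6 = 66/6 = 11; σ²_AV setup = ((21−5)/6)² = 7.111
te_Stage build = (6 + 4·10 + 14)/6 = 60/6 = 10; σ²_Stage build = ((14−6)/6)² = 1.778

Forward pass:
ES_Venue booking = 0; EF_Venue booking = 7
ES_Vendor contracts = 0; EF_Vendor contracts = 5
ES_Permits = 7; EF_Permits = 7+7 = 14
ES_Catering order = max(EF_Vendor contracts=5, EF_Permits=14) = 14; EF_Catering order = 14+4 = 18
ES_AV setup = 5; EF_AV setup = 5+11 = 16
ES_Stage build = max(EF_Catering order=18, EF_AV setup=16) = 18; EF_Stage build = 18+10 = 28
Expected project duration μ = 28 days. Critical path: Venue booking → Permits → Catering order → Stage build.

Variance along critical path = 0.111 + 1.778 + 0.111 + 1.778 = 3.778; σ = 1.944 days.
D = μ + z·σ = 28 + 2.326·1.944 = 32.5 days

32.5 days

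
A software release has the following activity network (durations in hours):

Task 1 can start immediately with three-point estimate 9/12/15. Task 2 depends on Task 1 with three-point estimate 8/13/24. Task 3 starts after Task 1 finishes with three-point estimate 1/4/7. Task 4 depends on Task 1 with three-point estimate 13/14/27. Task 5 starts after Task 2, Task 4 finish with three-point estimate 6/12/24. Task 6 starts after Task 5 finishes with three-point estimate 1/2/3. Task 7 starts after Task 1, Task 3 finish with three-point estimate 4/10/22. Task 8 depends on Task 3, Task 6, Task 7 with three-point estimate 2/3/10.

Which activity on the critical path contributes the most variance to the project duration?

te_Task 1 = (9 + 4·12 + 15)/6 = 72/6 = 12; σ²_Task 1 = ((15−9)/6)² = 1.000
te_Task 2 = (8 + 4·13 + 24)/6 = 84/6 = 14; σ²_Task 2 = ((24−8)/6)² = 7.111
te_Task 3 = (1 + 4·4 + 7)/6 = 24/6 = 4; σ²_Task 3 = ((7−1)/6)² = 1.000
te_Task 4 = (13 + 4·14 + 27)/6 = 96/6 = 16; σ²_Task 4 = ((27−13)/6)² = 5.444
te_Task 5 = (6 + 4·12 + 24)/6 = 78/6 = 13; σ²_Task 5 = ((24−6)/6)² = 9.000
te_Task 6 = (1 + 4·2 + 3)/6 = 12/6 = 2; σ²_Task 6 = ((3−1)/6)² = 0.111
te_Task 7 = (4 + 4·10 + 22)/6 = 66/6 = 11; σ²_Task 7 = ((22−4)/6)² = 9.000
te_Task 8 = (2 + 4·3 + 10)/6 = 24/6 = 4; σ²_Task 8 = ((10−2)/6)² = 1.778

Forward pass:
ES_Task 1 = 0; EF_Task 1 = 12
ES_Task 2 = 12; EF_Task 2 = 12+14 = 26
ES_Task 3 = 12; EF_Task 3 = 12+4 = 16
ES_Task 4 = 12; EF_Task 4 = 12+16 = 28
ES_Task 5 = max(EF_Task 2=26, EF_Task 4=28) = 28; EF_Task 5 = 28+13 = 41
ES_Task 6 = 41; EF_Task 6 = 41+2 = 43
ES_Task 7 = max(EF_Task 1=12, EF_Task 3=16) = 16; EF_Task 7 = 16+11 = 27
ES_Task 8 = max(EF_Task 3=16, EF_Task 6=43, EF_Task 7=27) = 43; EF_Task 8 = 43+4 = 47
Expected project duration μ = 47 hours. Critical path: Task 1 → Task 4 → Task 5 → Task 6 → Task 8.

Variances on critical path: σ²_Task 1=1.000, σ²_Task 4=5.444, σ²_Task 5=9.000, σ²_Task 6=0.111, σ²_Task 8=1.778.
Largest is σ²_Task 5 = 9.000.

Task 5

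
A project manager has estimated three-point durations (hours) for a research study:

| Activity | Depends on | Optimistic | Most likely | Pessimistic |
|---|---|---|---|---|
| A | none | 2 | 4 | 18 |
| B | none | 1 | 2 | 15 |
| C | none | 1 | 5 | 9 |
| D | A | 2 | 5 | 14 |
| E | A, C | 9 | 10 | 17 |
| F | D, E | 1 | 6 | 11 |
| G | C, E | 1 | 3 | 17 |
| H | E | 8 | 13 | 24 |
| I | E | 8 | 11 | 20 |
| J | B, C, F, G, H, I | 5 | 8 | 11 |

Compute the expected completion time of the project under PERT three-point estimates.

te_A = (2 + 4·4 + 18)/6 = 36/6 = 6
te_B = (1 + 4·2 + 15)/6 = 24/6 = 4
te_C = (1 + 4·5 + 9)/6 = 30/6 = 5
te_D = (2 + 4·5 + 14)/6 = 36/6 = 6
te_E = (9 + 4·10 + 17)/6 = 66/6 = 11
te_F = (1 + 4·6 + 11)/6 = 36/6 = 6
te_G = (1 + 4·3 + 17)/6 = 30/6 = 5
te_H = (8 + 4·13 + 24)/6 = 84/6 = 14
te_I = (8 + 4·11 + 20)/6 = 72/6 = 12
te_J = (5 + 4·8 + 11)/6 = 48/6 = 8

Forward pass:
ES_A = 0; EF_A = 6
ES_B = 0; EF_B = 4
ES_C = 0; EF_C = 5
ES_D = 6; EF_D = 6+6 = 12
ES_E = max(EF_A=6, EF_C=5) = 6; EF_E = 6+11 = 17
ES_F = max(EF_D=12, EF_E=17) = 17; EF_F = 17+6 = 23
ES_G = max(EF_C=5, EF_E=17) = 17; EF_G = 17+5 = 22
ES_H = 17; EF_H = 17+14 = 31
ES_I = 17; EF_I = 17+12 = 29
ES_J = max(EF_B=4, EF_C=5, EF_F=23, EF_G=22, EF_H=31, EF_I=29) = 31; EF_J = 31+8 = 39
Expected project duration μ = 39 hours. Critical path: A → E → H → J.

39 hours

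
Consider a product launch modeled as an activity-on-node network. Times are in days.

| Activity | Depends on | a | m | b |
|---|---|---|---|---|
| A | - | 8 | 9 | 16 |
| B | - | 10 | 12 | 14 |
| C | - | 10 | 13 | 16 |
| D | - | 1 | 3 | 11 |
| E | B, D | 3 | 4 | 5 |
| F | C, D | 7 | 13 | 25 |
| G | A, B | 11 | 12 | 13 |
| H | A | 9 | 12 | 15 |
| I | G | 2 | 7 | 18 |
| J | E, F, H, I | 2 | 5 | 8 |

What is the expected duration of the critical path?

te_A = (8 + 4·9 + 16)/6 = 60/6 = 10
te_B = (10 + 4·12 + 14)/6 = 72/6 = 12
te_C = (10 + 4·13 + 16)/6 = 78/6 = 13
te_D = (1 + 4·3 + 11)/6 = 24/6 = 4
te_E = (3 + 4·4 + 5)/6 = 24/6 = 4
te_F = (7 + 4·13 + 25)/6 = 84/6 = 14
te_G = (11 + 4·12 + 13)/6 = 72/6 = 12
te_H = (9 + 4·12 + 15)/6 = 72/6 = 12
te_I = (2 + 4·7 + 18)/6 = 48/6 = 8
te_J = (2 + 4·5 + 8)/6 = 30/6 = 5

Forward pass:
ES_A = 0; EF_A = 10
ES_B = 0; EF_B = 12
ES_C = 0; EF_C = 13
ES_D = 0; EF_D = 4
ES_E = max(EF_B=12, EF_D=4) = 12; EF_E = 12+4 = 16
ES_F = max(EF_C=13, EF_D=4) = 13; EF_F = 13+14 = 27
ES_G = max(EF_A=10, EF_B=12) = 12; EF_G = 12+12 = 24
ES_H = 10; EF_H = 10+12 = 22
ES_I = 24; EF_I = 24+8 = 32
ES_J = max(EF_E=16, EF_F=27, EF_H=22, EF_I=32) = 32; EF_J = 32+5 = 37
Expected project duration μ = 37 days. Critical path: B → G → I → J.

37 days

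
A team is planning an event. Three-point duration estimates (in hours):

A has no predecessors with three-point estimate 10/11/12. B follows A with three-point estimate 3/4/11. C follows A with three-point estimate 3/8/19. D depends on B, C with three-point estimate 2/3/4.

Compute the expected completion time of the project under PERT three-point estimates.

23 hours

te_A = (10 + 4·11 + 12)/6 = 66/6 = 11
te_B = (3 + 4·4 + 11)/6 = 30/6 = 5
te_C = (3 + 4·8 + 19)/6 = 54/6 = 9
te_D = (2 + 4·3 + 4)/6 = 18/6 = 3

Forward pass:
ES_A = 0; EF_A = 11
ES_B = 11; EF_B = 11+5 = 16
ES_C = 11; EF_C = 11+9 = 20
ES_D = max(EF_B=16, EF_C=20) = 20; EF_D = 20+3 = 23
Expected project duration μ = 23 hours. Critical path: A → C → D.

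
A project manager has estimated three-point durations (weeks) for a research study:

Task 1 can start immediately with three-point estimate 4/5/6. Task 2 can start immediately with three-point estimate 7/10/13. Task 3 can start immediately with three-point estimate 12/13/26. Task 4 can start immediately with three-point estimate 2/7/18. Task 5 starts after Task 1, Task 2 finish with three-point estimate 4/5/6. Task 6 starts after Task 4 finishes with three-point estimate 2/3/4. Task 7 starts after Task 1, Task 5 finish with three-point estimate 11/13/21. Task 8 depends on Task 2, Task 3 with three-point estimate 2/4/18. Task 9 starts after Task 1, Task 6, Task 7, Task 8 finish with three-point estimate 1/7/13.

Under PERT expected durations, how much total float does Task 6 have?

te_Task 1 = (4 + 4·5 + 6)/6 = 30/6 = 5
te_Task 2 = (7 + 4·10 + 13)/6 = 60/6 = 10
te_Task 3 = (12 + 4·13 + 26)/6 = 90/6 = 15
te_Task 4 = (2 + 4·7 + 18)/6 = 48/6 = 8
te_Task 5 = (4 + 4·5 + 6)/6 = 30/6 = 5
te_Task 6 = (2 + 4·3 + 4)/6 = 18/6 = 3
te_Task 7 = (11 + 4·13 + 21)/6 = 84/6 = 14
te_Task 8 = (2 + 4·4 + 18)/6 = 36/6 = 6
te_Task 9 = (1 + 4·7 + 13)/6 = 42/6 = 7

Forward pass:
ES_Task 1 = 0; EF_Task 1 = 5
ES_Task 2 = 0; EF_Task 2 = 10
ES_Task 3 = 0; EF_Task 3 = 15
ES_Task 4 = 0; EF_Task 4 = 8
ES_Task 5 = max(EF_Task 1=5, EF_Task 2=10) = 10; EF_Task 5 = 10+5 = 15
ES_Task 6 = 8; EF_Task 6 = 8+3 = 11
ES_Task 7 = max(EF_Task 1=5, EF_Task 5=15) = 15; EF_Task 7 = 15+14 = 29
ES_Task 8 = max(EF_Task 2=10, EF_Task 3=15) = 15; EF_Task 8 = 15+6 = 21
ES_Task 9 = max(EF_Task 1=5, EF_Task 6=11, EF_Task 7=29, EF_Task 8=21) = 29; EF_Task 9 = 29+7 = 36
Expected project duration μ = 36 weeks. Critical path: Task 2 → Task 5 → Task 7 → Task 9.

Backward pass:
LF_Task 9 = 36; LS_Task 9 = 36−7 = 29
LF_Task 8 = LS_Task 9 = 29; LS_Task 8 = 29−6 = 23
LF_Task 7 = LS_Task 9 = 29; LS_Task 7 = 29−14 = 15
LF_Task 6 = LS_Task 9 = 29; LS_Task 6 = 29−3 = 26
LF_Task 5 = LS_Task 7 = 15; LS_Task 5 = 15−5 = 10
LF_Task 4 = LS_Task 6 = 26; LS_Task 4 = 26−8 = 18
LF_Task 3 = LS_Task 8 = 23; LS_Task 3 = 23−15 = 8
LF_Task 2 = min(LS_Task 5=10, LS_Task 8=23) = 10; LS_Task 2 = 10−10 = 0
LF_Task 1 = min(LS_Task 5=10, LS_Task 7=15, LS_Task 9=29) = 10; LS_Task 1 = 10−5 = 5
Slack_Task 6 = LS_Task 6 − ES_Task 6 = 26 − 8 = 18

18 weeks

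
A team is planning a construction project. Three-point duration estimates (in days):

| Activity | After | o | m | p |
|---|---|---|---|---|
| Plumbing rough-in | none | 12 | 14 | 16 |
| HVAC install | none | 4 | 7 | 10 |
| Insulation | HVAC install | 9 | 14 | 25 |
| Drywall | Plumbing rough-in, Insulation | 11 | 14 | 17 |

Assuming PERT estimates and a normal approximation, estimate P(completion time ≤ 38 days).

0.746

te_Plumbing rough-in = (12 + 4·14 + 16)/6 = 84/6 = 14; σ²_Plumbing rough-in = ((16−12)/6)² = 0.444
te_HVAC install = (4 + 4·7 + 10)/6 = 42/6 = 7; σ²_HVAC install = ((10−4)/6)² = 1.000
te_Insulation = (9 + 4·14 + 25)/6 = 90/6 = 15; σ²_Insulation = ((25−9)/6)² = 7.111
te_Drywall = (11 + 4·14 + 17)/6 = 84/6 = 14; σ²_Drywall = ((17−11)/6)² = 1.000

Forward pass:
ES_Plumbing rough-in = 0; EF_Plumbing rough-in = 14
ES_HVAC install = 0; EF_HVAC install = 7
ES_Insulation = 7; EF_Insulation = 7+15 = 22
ES_Drywall = max(EF_Plumbing rough-in=14, EF_Insulation=22) = 22; EF_Drywall = 22+14 = 36
Expected project duration μ = 36 days. Critical path: HVAC install → Insulation → Drywall.

Variance along critical path = 1.000 + 7.111 + 1.000 = 9.111; σ = √9.111 = 3.018 days.
Z = (38 − 36) / 3.018 = 0.663
P(T ≤ 38) = Φ(0.663) ≈ 0.746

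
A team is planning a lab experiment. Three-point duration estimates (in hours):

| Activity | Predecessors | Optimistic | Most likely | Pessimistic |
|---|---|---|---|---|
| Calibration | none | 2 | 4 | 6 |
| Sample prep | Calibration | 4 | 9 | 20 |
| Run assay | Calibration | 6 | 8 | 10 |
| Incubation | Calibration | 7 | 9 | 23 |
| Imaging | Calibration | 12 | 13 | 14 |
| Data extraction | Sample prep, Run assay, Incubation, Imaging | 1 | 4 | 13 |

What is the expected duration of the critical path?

te_Calibration = (2 + 4·4 + 6)/6 = 24/6 = 4
te_Sample prep = (4 + 4·9 + 20)/6 = 60/6 = 10
te_Run assay = (6 + 4·8 + 10)/6 = 48/6 = 8
te_Incubation = (7 + 4·9 + 23)/6 = 66/6 = 11
te_Imaging = (12 + 4·13 + 14)/6 = 78/6 = 13
te_Data extraction = (1 + 4·4 + 13)/6 = 30/6 = 5

Forward pass:
ES_Calibration = 0; EF_Calibration = 4
ES_Sample prep = 4; EF_Sample prep = 4+10 = 14
ES_Run assay = 4; EF_Run assay = 4+8 = 12
ES_Incubation = 4; EF_Incubation = 4+11 = 15
ES_Imaging = 4; EF_Imaging = 4+13 = 17
ES_Data extraction = max(EF_Sample prep=14, EF_Run assay=12, EF_Incubation=15, EF_Imaging=17) = 17; EF_Data extraction = 17+5 = 22
Expected project duration μ = 22 hours. Critical path: Calibration → Imaging → Data extraction.

22 hours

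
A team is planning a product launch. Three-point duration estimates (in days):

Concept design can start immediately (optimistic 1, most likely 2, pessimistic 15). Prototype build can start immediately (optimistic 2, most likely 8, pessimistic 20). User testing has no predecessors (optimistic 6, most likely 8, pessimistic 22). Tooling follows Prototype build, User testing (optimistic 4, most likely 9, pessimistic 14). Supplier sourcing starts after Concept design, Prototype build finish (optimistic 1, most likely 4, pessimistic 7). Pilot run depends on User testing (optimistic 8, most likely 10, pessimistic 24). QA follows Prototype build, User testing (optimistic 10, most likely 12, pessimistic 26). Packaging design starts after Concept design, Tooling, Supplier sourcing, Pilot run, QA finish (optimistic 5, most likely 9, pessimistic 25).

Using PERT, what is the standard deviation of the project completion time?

5.03 days

te_Concept design = (1 + 4·2 + 15)/6 = 24/6 = 4; σ²_Concept design = ((15−1)/6)² = 5.444
te_Prototype build = (2 + 4·8 + 20)/6 = 54/6 = 9; σ²_Prototype build = ((20−2)/6)² = 9.000
te_User testing = (6 + 4·8 + 22)/6 = 60/6 = 10; σ²_User testing = ((22−6)/6)² = 7.111
te_Tooling = (4 + 4·9 + 14)/6 = 54/6 = 9; σ²_Tooling = ((14−4)/6)² = 2.778
te_Supplier sourcing = (1 + 4·4 + 7)/6 = 24/6 = 4; σ²_Supplier sourcing = ((7−1)/6)² = 1.000
te_Pilot run = (8 + 4·10 + 24)/6 = 72/6 = 12; σ²_Pilot run = ((24−8)/6)² = 7.111
te_QA = (10 + 4·12 + 26)/6 = 84/6 = 14; σ²_QA = ((26−10)/6)² = 7.111
te_Packaging design = (5 + 4·9 + 25)/6 = 66/6 = 11; σ²_Packaging design = ((25−5)/6)² = 11.111

Forward pass:
ES_Concept design = 0; EF_Concept design = 4
ES_Prototype build = 0; EF_Prototype build = 9
ES_User testing = 0; EF_User testing = 10
ES_Tooling = max(EF_Prototype build=9, EF_User testing=10) = 10; EF_Tooling = 10+9 = 19
ES_Supplier sourcing = max(EF_Concept design=4, EF_Prototype build=9) = 9; EF_Supplier sourcing = 9+4 = 13
ES_Pilot run = 10; EF_Pilot run = 10+12 = 22
ES_QA = max(EF_Prototype build=9, EF_User testing=10) = 10; EF_QA = 10+14 = 24
ES_Packaging design = max(EF_Concept design=4, EF_Tooling=19, EF_Supplier sourcing=13, EF_Pilot run=22, EF_QA=24) = 24; EF_Packaging design = 24+11 = 35
Expected project duration μ = 35 days. Critical path: User testing → QA → Packaging design.

Variance along critical path = 7.111 + 7.111 + 11.111 = 25.333
σ = √25.333 = 5.033 days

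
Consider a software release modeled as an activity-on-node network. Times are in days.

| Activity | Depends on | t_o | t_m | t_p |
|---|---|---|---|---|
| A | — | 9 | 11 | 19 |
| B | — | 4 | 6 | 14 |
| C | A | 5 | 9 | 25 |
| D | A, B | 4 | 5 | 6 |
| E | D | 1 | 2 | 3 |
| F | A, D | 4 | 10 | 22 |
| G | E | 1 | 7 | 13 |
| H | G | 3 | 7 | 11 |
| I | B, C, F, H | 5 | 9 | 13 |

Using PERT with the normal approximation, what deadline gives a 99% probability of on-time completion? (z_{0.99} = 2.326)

te_A = (9 + 4·11 + 19)/6 = 72/6 = 12; σ²_A = ((19−9)/6)² = 2.778
te_B = (4 + 4·6 + 14)/6 = 42/6 = 7; σ²_B = ((14−4)/6)² = 2.778
te_C = (5 + 4·9 + 25)/6 = 66/6 = 11; σ²_C = ((25−5)/6)² = 11.111
te_D = (4 + 4·5 + 6)/6 = 30/6 = 5; σ²_D = ((6−4)/6)² = 0.111
te_E = (1 + 4·2 + 3)/6 = 12/6 = 2; σ²_E = ((3−1)/6)² = 0.111
te_F = (4 + 4·10 + 22)/6 = 66/6 = 11; σ²_F = ((22−4)/6)² = 9.000
te_G = (1 + 4·7 + 13)/6 = 42/6 = 7; σ²_G = ((13−1)/6)² = 4.000
te_H = (3 + 4·7 + 11)/6 = 42/6 = 7; σ²_H = ((11−3)/6)² = 1.778
te_I = (5 + 4·9 + 13)/6 = 54/6 = 9; σ²_I = ((13−5)/6)² = 1.778

Forward pass:
ES_A = 0; EF_A = 12
ES_B = 0; EF_B = 7
ES_C = 12; EF_C = 12+11 = 23
ES_D = max(EF_A=12, EF_B=7) = 12; EF_D = 12+5 = 17
ES_E = 17; EF_E = 17+2 = 19
ES_F = max(EF_A=12, EF_D=17) = 17; EF_F = 17+11 = 28
ES_G = 19; EF_G = 19+7 = 26
ES_H = 26; EF_H = 26+7 = 33
ES_I = max(EF_B=7, EF_C=23, EF_F=28, EF_H=33) = 33; EF_I = 33+9 = 42
Expected project duration μ = 42 days. Critical path: A → D → E → G → H → I.

Variance along critical path = 2.778 + 0.111 + 0.111 + 4.000 + 1.778 + 1.778 = 10.556; σ = 3.249 days.
D = μ + z·σ = 42 + 2.326·3.249 = 49.6 days

49.6 days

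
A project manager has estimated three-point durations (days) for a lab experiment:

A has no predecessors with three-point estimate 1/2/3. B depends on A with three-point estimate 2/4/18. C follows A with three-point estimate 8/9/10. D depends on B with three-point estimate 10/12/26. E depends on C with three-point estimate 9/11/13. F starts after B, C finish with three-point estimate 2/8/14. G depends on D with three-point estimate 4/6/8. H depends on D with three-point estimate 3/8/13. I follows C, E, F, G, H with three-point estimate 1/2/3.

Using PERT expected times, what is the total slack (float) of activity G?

te_A = (1 + 4·2 + 3)/6 = 12/6 = 2
te_B = (2 + 4·4 + 18)/6 = 36/6 = 6
te_C = (8 + 4·9 + 10)/6 = 54/6 = 9
te_D = (10 + 4·12 + 26)/6 = 84/6 = 14
te_E = (9 + 4·11 + 13)/6 = 66/6 = 11
te_F = (2 + 4·8 + 14)/6 = 48/6 = 8
te_G = (4 + 4·6 + 8)/6 = 36/6 = 6
te_H = (3 + 4·8 + 13)/6 = 48/6 = 8
te_I = (1 + 4·2 + 3)/6 = 12/6 = 2

Forward pass:
ES_A = 0; EF_A = 2
ES_B = 2; EF_B = 2+6 = 8
ES_C = 2; EF_C = 2+9 = 11
ES_D = 8; EF_D = 8+14 = 22
ES_E = 11; EF_E = 11+11 = 22
ES_F = max(EF_B=8, EF_C=11) = 11; EF_F = 11+8 = 19
ES_G = 22; EF_G = 22+6 = 28
ES_H = 22; EF_H = 22+8 = 30
ES_I = max(EF_C=11, EF_E=22, EF_F=19, EF_G=28, EF_H=30) = 30; EF_I = 30+2 = 32
Expected project duration μ = 32 days. Critical path: A → B → D → H → I.

Backward pass:
LF_I = 32; LS_I = 32−2 = 30
LF_H = LS_I = 30; LS_H = 30−8 = 22
LF_G = LS_I = 30; LS_G = 30−6 = 24
LF_F = LS_I = 30; LS_F = 30−8 = 22
LF_E = LS_I = 30; LS_E = 30−11 = 19
LF_D = min(LS_G=24, LS_H=22) = 22; LS_D = 22−14 = 8
LF_C = min(LS_E=19, LS_F=22, LS_I=30) = 19; LS_C = 19−9 = 10
LF_B = min(LS_D=8, LS_F=22) = 8; LS_B = 8−6 = 2
LF_A = min(LS_B=2, LS_C=10) = 2; LS_A = 2−2 = 0
Slack_G = LS_G − ES_G = 24 − 22 = 2

2 days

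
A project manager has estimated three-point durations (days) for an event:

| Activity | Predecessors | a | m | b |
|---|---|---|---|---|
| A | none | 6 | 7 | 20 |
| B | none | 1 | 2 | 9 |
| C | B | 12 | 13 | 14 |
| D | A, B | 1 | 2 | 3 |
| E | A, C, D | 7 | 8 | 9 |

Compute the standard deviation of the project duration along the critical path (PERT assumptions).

te_A = (6 + 4·7 + 20)/6 = 54/6 = 9; σ²_A = ((20−6)/6)² = 5.444
te_B = (1 + 4·2 + 9)/6 = 18/6 = 3; σ²_B = ((9−1)/6)² = 1.778
te_C = (12 + 4·13 + 14)/6 = 78/6 = 13; σ²_C = ((14−12)/6)² = 0.111
te_D = (1 + 4·2 + 3)/6 = 12/6 = 2; σ²_D = ((3−1)/6)² = 0.111
te_E = (7 + 4·8 + 9)/6 = 48/6 = 8; σ²_E = ((9−7)/6)² = 0.111

Forward pass:
ES_A = 0; EF_A = 9
ES_B = 0; EF_B = 3
ES_C = 3; EF_C = 3+13 = 16
ES_D = max(EF_A=9, EF_B=3) = 9; EF_D = 9+2 = 11
ES_E = max(EF_A=9, EF_C=16, EF_D=11) = 16; EF_E = 16+8 = 24
Expected project duration μ = 24 days. Critical path: B → C → E.

Variance along critical path = 1.778 + 0.111 + 0.111 = 2.000
σ = √2.000 = 1.414 days

1.41 days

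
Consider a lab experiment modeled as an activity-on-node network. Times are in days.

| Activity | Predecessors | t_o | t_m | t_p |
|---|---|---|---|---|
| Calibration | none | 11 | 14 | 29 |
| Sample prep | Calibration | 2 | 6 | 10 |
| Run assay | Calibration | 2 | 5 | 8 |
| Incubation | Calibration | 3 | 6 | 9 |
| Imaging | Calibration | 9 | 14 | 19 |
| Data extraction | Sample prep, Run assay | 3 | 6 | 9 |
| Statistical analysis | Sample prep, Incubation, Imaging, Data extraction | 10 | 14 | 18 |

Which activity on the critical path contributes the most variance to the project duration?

te_Calibration = (11 + 4·14 + 29)/6 = 96/6 = 16; σ²_Calibration = ((29−11)/6)² = 9.000
te_Sample prep = (2 + 4·6 + 10)/6 = 36/6 = 6; σ²_Sample prep = ((10−2)/6)² = 1.778
te_Run assay = (2 + 4·5 + 8)/6 = 30/6 = 5; σ²_Run assay = ((8−2)/6)² = 1.000
te_Incubation = (3 + 4·6 + 9)/6 = 36/6 = 6; σ²_Incubation = ((9−3)/6)² = 1.000
te_Imaging = (9 + 4·14 + 19)/6 = 84/6 = 14; σ²_Imaging = ((19−9)/6)² = 2.778
te_Data extraction = (3 + 4·6 + 9)/6 = 36/6 = 6; σ²_Data extraction = ((9−3)/6)² = 1.000
te_Statistical analysis = (10 + 4·14 + 18)/6 = 84/6 = 14; σ²_Statistical analysis = ((18−10)/6)² = 1.778

Forward pass:
ES_Calibration = 0; EF_Calibration = 16
ES_Sample prep = 16; EF_Sample prep = 16+6 = 22
ES_Run assay = 16; EF_Run assay = 16+5 = 21
ES_Incubation = 16; EF_Incubation = 16+6 = 22
ES_Imaging = 16; EF_Imaging = 16+14 = 30
ES_Data extraction = max(EF_Sample prep=22, EF_Run assay=21) = 22; EF_Data extraction = 22+6 = 28
ES_Statistical analysis = max(EF_Sample prep=22, EF_Incubation=22, EF_Imaging=30, EF_Data extraction=28) = 30; EF_Statistical analysis = 30+14 = 44
Expected project duration μ = 44 days. Critical path: Calibration → Imaging → Statistical analysis.

Variances on critical path: σ²_Calibration=9.000, σ²_Imaging=2.778, σ²_Statistical analysis=1.778.
Largest is σ²_Calibration = 9.000.

Calibration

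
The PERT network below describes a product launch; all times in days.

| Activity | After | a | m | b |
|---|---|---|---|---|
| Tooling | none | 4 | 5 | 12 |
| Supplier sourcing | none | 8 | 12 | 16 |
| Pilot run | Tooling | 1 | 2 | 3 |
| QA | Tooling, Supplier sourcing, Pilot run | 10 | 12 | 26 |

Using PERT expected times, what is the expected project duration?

te_Tooling = (4 + 4·5 + 12)/6 = 36/6 = 6
te_Supplier sourcing = (8 + 4·12 + 16)/6 = 72/6 = 12
te_Pilot run = (1 + 4·2 + 3)/6 = 12/6 = 2
te_QA = (10 + 4·12 + 26)/6 = 84/6 = 14

Forward pass:
ES_Tooling = 0; EF_Tooling = 6
ES_Supplier sourcing = 0; EF_Supplier sourcing = 12
ES_Pilot run = 6; EF_Pilot run = 6+2 = 8
ES_QA = max(EF_Tooling=6, EF_Supplier sourcing=12, EF_Pilot run=8) = 12; EF_QA = 12+14 = 26
Expected project duration μ = 26 days. Critical path: Supplier sourcing → QA.

26 days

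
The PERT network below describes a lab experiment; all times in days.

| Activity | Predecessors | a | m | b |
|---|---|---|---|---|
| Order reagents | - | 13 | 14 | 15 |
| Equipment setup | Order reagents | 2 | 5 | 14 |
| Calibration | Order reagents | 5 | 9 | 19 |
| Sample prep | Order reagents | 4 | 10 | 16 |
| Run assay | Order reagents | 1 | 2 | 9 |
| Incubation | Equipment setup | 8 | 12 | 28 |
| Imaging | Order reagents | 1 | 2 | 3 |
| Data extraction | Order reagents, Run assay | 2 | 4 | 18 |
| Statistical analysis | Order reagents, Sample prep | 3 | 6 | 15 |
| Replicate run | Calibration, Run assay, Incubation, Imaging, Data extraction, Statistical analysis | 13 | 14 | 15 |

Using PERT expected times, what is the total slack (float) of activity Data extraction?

11 days

te_Order reagents = (13 + 4·14 + 15)/6 = 84/6 = 14
te_Equipment setup = (2 + 4·5 + 14)/6 = 36/6 = 6
te_Calibration = (5 + 4·9 + 19)/6 = 60/6 = 10
te_Sample prep = (4 + 4·10 + 16)/6 = 60/6 = 10
te_Run assay = (1 + 4·2 + 9)/6 = 18/6 = 3
te_Incubation = (8 + 4·12 + 28)/6 = 84/6 = 14
te_Imaging = (1 + 4·2 + 3)/6 = 12/6 = 2
te_Data extraction = (2 + 4·4 + 18)/6 = 36/6 = 6
te_Statistical analysis = (3 + 4·6 + 15)/6 = 42/6 = 7
te_Replicate run = (13 + 4·14 + 15)/6 = 84/6 = 14

Forward pass:
ES_Order reagents = 0; EF_Order reagents = 14
ES_Equipment setup = 14; EF_Equipment setup = 14+6 = 20
ES_Calibration = 14; EF_Calibration = 14+10 = 24
ES_Sample prep = 14; EF_Sample prep = 14+10 = 24
ES_Run assay = 14; EF_Run assay = 14+3 = 17
ES_Incubation = 20; EF_Incubation = 20+14 = 34
ES_Imaging = 14; EF_Imaging = 14+2 = 16
ES_Data extraction = max(EF_Order reagents=14, EF_Run assay=17) = 17; EF_Data extraction = 17+6 = 23
ES_Statistical analysis = max(EF_Order reagents=14, EF_Sample prep=24) = 24; EF_Statistical analysis = 24+7 = 31
ES_Replicate run = max(EF_Calibration=24, EF_Run assay=17, EF_Incubation=34, EF_Imaging=16, EF_Data extraction=23, EF_Statistical analysis=31) = 34; EF_Replicate run = 34+14 = 48
Expected project duration μ = 48 days. Critical path: Order reagents → Equipment setup → Incubation → Replicate run.

Backward pass:
LF_Replicate run = 48; LS_Replicate run = 48−14 = 34
LF_Statistical analysis = LS_Replicate run = 34; LS_Statistical analysis = 34−7 = 27
LF_Data extraction = LS_Replicate run = 34; LS_Data extraction = 34−6 = 28
LF_Imaging = LS_Replicate run = 34; LS_Imaging = 34−2 = 32
LF_Incubation = LS_Replicate run = 34; LS_Incubation = 34−14 = 20
LF_Run assay = min(LS_Data extraction=28, LS_Replicate run=34) = 28; LS_Run assay = 28−3 = 25
LF_Sample prep = LS_Statistical analysis = 27; LS_Sample prep = 27−10 = 17
LF_Calibration = LS_Replicate run = 34; LS_Calibration = 34−10 = 24
LF_Equipment setup = LS_Incubation = 20; LS_Equipment setup = 20−6 = 14
LF_Order reagents = min(LS_Equipment setup=14, LS_Calibration=24, LS_Sample prep=17, LS_Run assay=25, LS_Imaging=32, LS_Data extraction=28, LS_Statistical analysis=27) = 14; LS_Order reagents = 14−14 = 0
Slack_Data extraction = LS_Data extraction − ES_Data extraction = 28 − 17 = 11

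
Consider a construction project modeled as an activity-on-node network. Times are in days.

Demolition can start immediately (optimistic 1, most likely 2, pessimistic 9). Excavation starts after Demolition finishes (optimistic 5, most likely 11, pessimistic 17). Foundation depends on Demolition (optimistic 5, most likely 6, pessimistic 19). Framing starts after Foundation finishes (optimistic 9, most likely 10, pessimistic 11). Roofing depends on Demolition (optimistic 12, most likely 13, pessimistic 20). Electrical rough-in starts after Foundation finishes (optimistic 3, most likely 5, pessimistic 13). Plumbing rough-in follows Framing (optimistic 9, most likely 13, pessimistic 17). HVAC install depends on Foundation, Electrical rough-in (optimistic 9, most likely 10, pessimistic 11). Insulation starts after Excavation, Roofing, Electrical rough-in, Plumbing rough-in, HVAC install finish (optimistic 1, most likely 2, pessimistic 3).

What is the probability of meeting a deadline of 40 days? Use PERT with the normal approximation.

te_Demolition = (1 + 4·2 + 9)/6 = 18/6 = 3; σ²_Demolition = ((9−1)/6)² = 1.778
te_Excavation = (5 + 4·11 + 17)/6 = 66/6 = 11; σ²_Excavation = ((17−5)/6)² = 4.000
te_Foundation = (5 + 4·6 + 19)/6 = 48/6 = 8; σ²_Foundation = ((19−5)/6)² = 5.444
te_Framing = (9 + 4·10 + 11)/6 = 60/6 = 10; σ²_Framing = ((11−9)/6)² = 0.111
te_Roofing = (12 + 4·13 + 20)/6 = 84/6 = 14; σ²_Roofing = ((20−12)/6)² = 1.778
te_Electrical rough-in = (3 + 4·5 + 13)/6 = 36/6 = 6; σ²_Electrical rough-in = ((13−3)/6)² = 2.778
te_Plumbing rough-in = (9 + 4·13 + 17)/6 = 78/6 = 13; σ²_Plumbing rough-in = ((17−9)/6)² = 1.778
te_HVAC install = (9 + 4·10 + 11)/6 = 60/6 = 10; σ²_HVAC install = ((11−9)/6)² = 0.111
te_Insulation = (1 + 4·2 + 3)/6 = 12/6 = 2; σ²_Insulation = ((3−1)/6)² = 0.111

Forward pass:
ES_Demolition = 0; EF_Demolition = 3
ES_Excavation = 3; EF_Excavation = 3+11 = 14
ES_Foundation = 3; EF_Foundation = 3+8 = 11
ES_Framing = 11; EF_Framing = 11+10 = 21
ES_Roofing = 3; EF_Roofing = 3+14 = 17
ES_Electrical rough-in = 11; EF_Electrical rough-in = 11+6 = 17
ES_Plumbing rough-in = 21; EF_Plumbing rough-in = 21+13 = 34
ES_HVAC install = max(EF_Foundation=11, EF_Electrical rough-in=17) = 17; EF_HVAC install = 17+10 = 27
ES_Insulation = max(EF_Excavation=14, EF_Roofing=17, EF_Electrical rough-in=17, EF_Plumbing rough-in=34, EF_HVAC install=27) = 34; EF_Insulation = 34+2 = 36
Expected project duration μ = 36 days. Critical path: Demolition → Foundation → Framing → Plumbing rough-in → Insulation.

Variance along critical path = 1.778 + 5.444 + 0.111 + 1.778 + 0.111 = 9.222; σ = √9.222 = 3.037 days.
Z = (40 − 36) / 3.037 = 1.317
P(T ≤ 40) = Φ(1.317) ≈ 0.906

0.906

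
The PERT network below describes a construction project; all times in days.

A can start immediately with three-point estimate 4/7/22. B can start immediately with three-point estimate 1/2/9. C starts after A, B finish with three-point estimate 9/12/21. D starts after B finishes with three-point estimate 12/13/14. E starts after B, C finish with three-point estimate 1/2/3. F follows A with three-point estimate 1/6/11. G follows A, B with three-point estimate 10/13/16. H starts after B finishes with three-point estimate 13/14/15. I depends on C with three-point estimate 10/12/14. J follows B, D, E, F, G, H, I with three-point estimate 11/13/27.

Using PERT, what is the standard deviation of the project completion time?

4.53 days

te_A = (4 + 4·7 + 22)/6 = 54/6 = 9; σ²_A = ((22−4)/6)² = 9.000
te_B = (1 + 4·2 + 9)/6 = 18/6 = 3; σ²_B = ((9−1)/6)² = 1.778
te_C = (9 + 4·12 + 21)/6 = 78/6 = 13; σ²_C = ((21−9)/6)² = 4.000
te_D = (12 + 4·13 + 14)/6 = 78/6 = 13; σ²_D = ((14−12)/6)² = 0.111
te_E = (1 + 4·2 + 3)/6 = 12/6 = 2; σ²_E = ((3−1)/6)² = 0.111
te_F = (1 + 4·6 + 11)/6 = 36/6 = 6; σ²_F = ((11−1)/6)² = 2.778
te_G = (10 + 4·13 + 16)/6 = 78/6 = 13; σ²_G = ((16−10)/6)² = 1.000
te_H = (13 + 4·14 + 15)/6 = 84/6 = 14; σ²_H = ((15−13)/6)² = 0.111
te_I = (10 + 4·12 + 14)/6 = 72/6 = 12; σ²_I = ((14−10)/6)² = 0.444
te_J = (11 + 4·13 + 27)/6 = 90/6 = 15; σ²_J = ((27−11)/6)² = 7.111

Forward pass:
ES_A = 0; EF_A = 9
ES_B = 0; EF_B = 3
ES_C = max(EF_A=9, EF_B=3) = 9; EF_C = 9+13 = 22
ES_D = 3; EF_D = 3+13 = 16
ES_E = max(EF_B=3, EF_C=22) = 22; EF_E = 22+2 = 24
ES_F = 9; EF_F = 9+6 = 15
ES_G = max(EF_A=9, EF_B=3) = 9; EF_G = 9+13 = 22
ES_H = 3; EF_H = 3+14 = 17
ES_I = 22; EF_I = 22+12 = 34
ES_J = max(EF_B=3, EF_D=16, EF_E=24, EF_F=15, EF_G=22, EF_H=17, EF_I=34) = 34; EF_J = 34+15 = 49
Expected project duration μ = 49 days. Critical path: A → C → I → J.

Variance along critical path = 9.000 + 4.000 + 0.444 + 7.111 = 20.556
σ = √20.556 = 4.534 days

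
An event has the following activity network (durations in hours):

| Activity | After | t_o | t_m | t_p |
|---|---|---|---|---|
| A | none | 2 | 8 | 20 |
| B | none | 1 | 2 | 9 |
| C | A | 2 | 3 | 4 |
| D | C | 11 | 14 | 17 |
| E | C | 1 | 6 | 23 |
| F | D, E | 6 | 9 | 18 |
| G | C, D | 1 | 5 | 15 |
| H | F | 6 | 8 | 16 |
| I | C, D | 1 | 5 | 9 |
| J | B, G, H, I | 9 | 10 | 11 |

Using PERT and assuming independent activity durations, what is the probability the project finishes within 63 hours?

0.974

te_A = (2 + 4·8 + 20)/6 = 54/6 = 9; σ²_A = ((20−2)/6)² = 9.000
te_B = (1 + 4·2 + 9)/6 = 18/6 = 3; σ²_B = ((9−1)/6)² = 1.778
te_C = (2 + 4·3 + 4)/6 = 18/6 = 3; σ²_C = ((4−2)/6)² = 0.111
te_D = (11 + 4·14 + 17)/6 = 84/6 = 14; σ²_D = ((17−11)/6)² = 1.000
te_E = (1 + 4·6 + 23)/6 = 48/6 = 8; σ²_E = ((23−1)/6)² = 13.444
te_F = (6 + 4·9 + 18)/6 = 60/6 = 10; σ²_F = ((18−6)/6)² = 4.000
te_G = (1 + 4·5 + 15)/6 = 36/6 = 6; σ²_G = ((15−1)/6)² = 5.444
te_H = (6 + 4·8 + 16)/6 = 54/6 = 9; σ²_H = ((16−6)/6)² = 2.778
te_I = (1 + 4·5 + 9)/6 = 30/6 = 5; σ²_I = ((9−1)/6)² = 1.778
te_J = (9 + 4·10 + 11)/6 = 60/6 = 10; σ²_J = ((11−9)/6)² = 0.111

Forward pass:
ES_A = 0; EF_A = 9
ES_B = 0; EF_B = 3
ES_C = 9; EF_C = 9+3 = 12
ES_D = 12; EF_D = 12+14 = 26
ES_E = 12; EF_E = 12+8 = 20
ES_F = max(EF_D=26, EF_E=20) = 26; EF_F = 26+10 = 36
ES_G = max(EF_C=12, EF_D=26) = 26; EF_G = 26+6 = 32
ES_H = 36; EF_H = 36+9 = 45
ES_I = max(EF_C=12, EF_D=26) = 26; EF_I = 26+5 = 31
ES_J = max(EF_B=3, EF_G=32, EF_H=45, EF_I=31) = 45; EF_J = 45+10 = 55
Expected project duration μ = 55 hours. Critical path: A → C → D → F → H → J.

Variance along critical path = 9.000 + 0.111 + 1.000 + 4.000 + 2.778 + 0.111 = 17.000; σ = √17.000 = 4.123 hours.
Z = (63 − 55) / 4.123 = 1.940
P(T ≤ 63) = Φ(1.940) ≈ 0.974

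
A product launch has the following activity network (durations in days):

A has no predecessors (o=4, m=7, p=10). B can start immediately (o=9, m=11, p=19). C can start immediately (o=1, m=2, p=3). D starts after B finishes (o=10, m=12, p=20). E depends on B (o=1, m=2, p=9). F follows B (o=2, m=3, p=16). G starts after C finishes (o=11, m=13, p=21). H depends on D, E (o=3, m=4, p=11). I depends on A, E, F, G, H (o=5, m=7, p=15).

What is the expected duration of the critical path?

38 days

te_A = (4 + 4·7 + 10)/6 = 42/6 = 7
te_B = (9 + 4·11 + 19)/6 = 72/6 = 12
te_C = (1 + 4·2 + 3)/6 = 12/6 = 2
te_D = (10 + 4·12 + 20)/6 = 78/6 = 13
te_E = (1 + 4·2 + 9)/6 = 18/6 = 3
te_F = (2 + 4·3 + 16)/6 = 30/6 = 5
te_G = (11 + 4·13 + 21)/6 = 84/6 = 14
te_H = (3 + 4·4 + 11)/6 = 30/6 = 5
te_I = (5 + 4·7 + 15)/6 = 48/6 = 8

Forward pass:
ES_A = 0; EF_A = 7
ES_B = 0; EF_B = 12
ES_C = 0; EF_C = 2
ES_D = 12; EF_D = 12+13 = 25
ES_E = 12; EF_E = 12+3 = 15
ES_F = 12; EF_F = 12+5 = 17
ES_G = 2; EF_G = 2+14 = 16
ES_H = max(EF_D=25, EF_E=15) = 25; EF_H = 25+5 = 30
ES_I = max(EF_A=7, EF_E=15, EF_F=17, EF_G=16, EF_H=30) = 30; EF_I = 30+8 = 38
Expected project duration μ = 38 days. Critical path: B → D → H → I.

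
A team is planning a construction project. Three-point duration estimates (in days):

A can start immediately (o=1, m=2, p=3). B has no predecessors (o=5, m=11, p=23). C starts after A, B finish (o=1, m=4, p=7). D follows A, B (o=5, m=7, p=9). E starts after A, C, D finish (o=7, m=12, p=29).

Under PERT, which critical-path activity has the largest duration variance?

te_A = (1 + 4·2 + 3)/6 = 12/6 = 2; σ²_A = ((3−1)/6)² = 0.111
te_B = (5 + 4·11 + 23)/6 = 72/6 = 12; σ²_B = ((23−5)/6)² = 9.000
te_C = (1 + 4·4 + 7)/6 = 24/6 = 4; σ²_C = ((7−1)/6)² = 1.000
te_D = (5 + 4·7 + 9)/6 = 42/6 = 7; σ²_D = ((9−5)/6)² = 0.444
te_E = (7 + 4·12 + 29)/6 = 84/6 = 14; σ²_E = ((29−7)/6)² = 13.444

Forward pass:
ES_A = 0; EF_A = 2
ES_B = 0; EF_B = 12
ES_C = max(EF_A=2, EF_B=12) = 12; EF_C = 12+4 = 16
ES_D = max(EF_A=2, EF_B=12) = 12; EF_D = 12+7 = 19
ES_E = max(EF_A=2, EF_C=16, EF_D=19) = 19; EF_E = 19+14 = 33
Expected project duration μ = 33 days. Critical path: B → D → E.

Variances on critical path: σ²_B=9.000, σ²_D=0.444, σ²_E=13.444.
Largest is σ²_E = 13.444.

E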